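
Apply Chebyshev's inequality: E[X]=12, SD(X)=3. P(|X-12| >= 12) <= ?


k = 12/3 = 4
Chebyshev: P(|X-mu| >= k*sigma) <= 1/k^2 = 1/4^2 = 1/16

1/16


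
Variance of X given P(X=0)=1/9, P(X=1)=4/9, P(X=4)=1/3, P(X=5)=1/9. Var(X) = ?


E[X] = 7/3, E[X^2] = 77/9
Var(X) = E[X^2] - (E[X])^2 = 77/9 - (7/3)^2 = 28/9

28/9


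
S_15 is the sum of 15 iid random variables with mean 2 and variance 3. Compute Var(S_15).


By independence, Var(S_n) = n*Var(X_1) = 15*3 = 45

45


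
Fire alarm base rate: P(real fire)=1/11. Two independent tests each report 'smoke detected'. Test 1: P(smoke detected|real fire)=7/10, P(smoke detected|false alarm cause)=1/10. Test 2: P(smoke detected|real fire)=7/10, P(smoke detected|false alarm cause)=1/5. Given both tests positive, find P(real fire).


After test 1: P(+) = 7/10*1/11 + 1/10*10/11 = 17/110
P(B|+) = (7/110)/(17/110) = 7/17
After test 2 (use post1 as new prior): P(+) = 7/10*7/17 + 1/5*10/17 = 69/170
P(B|+,+) = (49/170)/(69/170) = 49/69

49/69


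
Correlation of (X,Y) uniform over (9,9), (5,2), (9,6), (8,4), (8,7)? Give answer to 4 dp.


Cov(X,Y) = 2.9200, Var(X) = 2.1600, Var(Y) = 5.8400
rho = Cov/(sqrt(VarX)*sqrt(VarY)) = 0.8221

0.8221


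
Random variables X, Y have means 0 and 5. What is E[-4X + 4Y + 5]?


E[-4X + 4Y + 5] = -4*E[X] + 4*E[Y] + 5
= (-4)*(0) + (4)*(5) + (5)
= 0 + 20 + 5 = 25

25


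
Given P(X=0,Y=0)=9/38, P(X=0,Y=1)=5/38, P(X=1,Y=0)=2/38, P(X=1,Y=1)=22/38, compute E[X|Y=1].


P(Y=1) = 27/38
E[X|Y=1] = (0*5 + 1*22)/27 = 22/27

22/27


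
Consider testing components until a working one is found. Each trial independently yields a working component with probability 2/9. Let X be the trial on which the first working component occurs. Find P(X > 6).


P(X > 6) = P(first 6 trials all fail) = (1-p)^6 = (7/9)^6 = 117649/531441

117649/531441


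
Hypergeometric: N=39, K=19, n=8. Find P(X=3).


P(X=3) = C(19,3)*C(20,5) / C(39,8)
= 969*15504 / 61523748
= 15023376/61523748 = 1292/5291

1292/5291


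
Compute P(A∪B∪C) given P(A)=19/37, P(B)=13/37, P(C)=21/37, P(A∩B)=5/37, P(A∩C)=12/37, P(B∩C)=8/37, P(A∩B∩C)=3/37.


P(A∪B∪C) = P(A)+P(B)+P(C) - P(AB)-P(AC)-P(BC) + P(ABC)
= 19/37+13/37+21/37 - 5/37-12/37-8/37 + 3/37
= 31/37

31/37


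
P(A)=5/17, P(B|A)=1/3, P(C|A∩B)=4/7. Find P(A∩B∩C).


P(A∩B∩C) = P(A) * P(B|A) * P(C|A∩B)
= 5/17 * 1/3 * 4/7
= 5/51 * 4/7 = 20/357

20/357


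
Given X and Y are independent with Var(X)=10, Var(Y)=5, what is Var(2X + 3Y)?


Independence => Cov(X,Y)=0
Var(2X + 3Y) = 2^2*Var(X) + 3^2*Var(Y)
= 4*10 + 9*5 = 85

85


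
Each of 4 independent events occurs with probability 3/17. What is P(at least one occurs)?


P(at least one) = 1 - P(none)
P(none) = (1 - 3/17)^4 = (14/17)^4 = 38416/83521
P(at least one) = 1 - 38416/83521 = 45105/83521

45105/83521


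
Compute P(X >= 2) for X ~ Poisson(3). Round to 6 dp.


P(X>=2) = 1 - P(X<=1) = 1 - (e^(-3)*3^0/0! + e^(-3)*3^1/1!)
≈ 1 - (0.0497870684 + 0.1493612051)
= 1 - 0.1991482735 = 0.8008517265
≈ 0.800852

0.800852


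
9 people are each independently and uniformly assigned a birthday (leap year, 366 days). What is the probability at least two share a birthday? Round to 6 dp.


P(all different) = prod((366-i)/366 for i=0..8) = 0.905624
P(at least one match) = 1 - 0.905624 = 0.094376

0.094376


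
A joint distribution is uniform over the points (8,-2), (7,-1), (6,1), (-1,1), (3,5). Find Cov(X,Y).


E[X]=23/5, E[Y]=4/5, E[XY]=-3/5
Cov(X,Y) = E[XY] - E[X]E[Y] = -3/5 - 23/5*4/5 = -107/25

-107/25


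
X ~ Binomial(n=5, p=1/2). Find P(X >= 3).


P(X>=3) = P(X=3) + P(X=4) + P(X=5)
= 5/16 + 5/32 + 1/32
= 1/2

1/2


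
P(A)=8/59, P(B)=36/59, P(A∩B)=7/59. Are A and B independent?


P(A)*P(B) = 8/59*36/59 = 288/3481
P(A∩B) = 7/59 != 288/3481, so not independent

No, A and B are not independent


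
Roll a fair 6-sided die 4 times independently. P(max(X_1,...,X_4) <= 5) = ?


P(max <= 5) = P(all X_i <= 5) = (P(X_1 <= 5))^4
= (5/6)^4 = 625/1296

625/1296


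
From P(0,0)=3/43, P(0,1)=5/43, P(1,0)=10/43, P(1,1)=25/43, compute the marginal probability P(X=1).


P(X=1) = P(1,0)+P(1,1) = 10/43 + 25/43 = 35/43

35/43


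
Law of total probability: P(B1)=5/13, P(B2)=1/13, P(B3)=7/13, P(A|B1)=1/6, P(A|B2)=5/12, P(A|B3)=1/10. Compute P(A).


P(A) = P(A|B1)P(B1) + P(A|B2)P(B2) + P(A|B3)P(B3)
= 1/6*5/13 + 5/12*1/13 + 1/10*7/13
= 5/78 + 5/156 + 7/130 = 3/20

3/20


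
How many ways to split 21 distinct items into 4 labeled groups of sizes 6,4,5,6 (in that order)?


21! = 51090942171709440000
Denominator: 6!=720 * 4!=24 * 5!=120 * 6!=720
Coefficient = 51090942171709440000 / 1492992000 = 34220506320

34220506320


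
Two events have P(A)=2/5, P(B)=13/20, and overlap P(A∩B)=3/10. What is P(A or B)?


P(A∪B) = P(A) + P(B) - P(A∩B)
= 2/5 + 13/20 - 3/10 = 3/4

3/4


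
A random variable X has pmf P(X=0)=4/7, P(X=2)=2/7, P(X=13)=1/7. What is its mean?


E[X] = sum(x * P(x))
= 0*4/7 + 2*2/7 + 13*1/7
= 17/7

17/7


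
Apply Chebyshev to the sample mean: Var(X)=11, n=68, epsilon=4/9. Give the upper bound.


Var(Xbar) = Var(X)/n = 11/68
Chebyshev: P(|Xbar-mu| >= 4/9) <= Var(Xbar)/(4/9)^2 = (11/68)/(16/81) = 891/1088

891/1088


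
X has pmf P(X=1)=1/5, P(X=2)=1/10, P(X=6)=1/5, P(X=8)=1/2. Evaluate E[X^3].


E[X^3] = sum(x^3 * P(x))
= 1*1/5 + 8*1/10 + 216*1/5 + 512*1/2
= 1501/5

1501/5


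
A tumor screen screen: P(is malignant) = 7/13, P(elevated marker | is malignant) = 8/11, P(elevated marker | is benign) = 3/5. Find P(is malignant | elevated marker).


P(A) = P(A|B)P(B) + P(A|B')P(B') = 8/11*7/13 + 3/5*6/13 = 478/715
P(B|A) = P(A|B)P(B)/P(A) = (56/143)/(478/715) = 140/239

140/239


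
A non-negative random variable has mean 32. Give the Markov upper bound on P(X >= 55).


Markov: P(X >= a) <= E[X]/a
P(X >= 55) <= 32/55

32/55


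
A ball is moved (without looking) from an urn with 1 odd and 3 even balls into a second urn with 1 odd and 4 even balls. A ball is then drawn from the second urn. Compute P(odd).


P(transfer odd) = 1/4; P(transfer even) = 3/4
If odd transferred: Urn II has 2 odd of 6, so P(odd|odd moved) = 1/3
If even transferred: Urn II has 1 odd of 6, so P(odd|even moved) = 1/6
By total probability: P(odd) = 1/4*1/3 + 3/4*1/6 = 5/24

5/24


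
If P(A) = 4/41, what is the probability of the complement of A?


P(A') = 1 - P(A) = 1 - 4/41 = 37/41

37/41


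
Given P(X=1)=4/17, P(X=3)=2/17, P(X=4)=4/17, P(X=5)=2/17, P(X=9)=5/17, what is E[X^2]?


E[X^2] = sum(g(x)*P(x))
= 1*4/17 + 9*2/17 + 16*4/17 + 25*2/17 + 81*5/17
= 541/17

541/17


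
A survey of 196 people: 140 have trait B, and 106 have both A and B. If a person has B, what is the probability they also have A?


P(A|B) = P(A∩B)/P(B) = (106/196)/(140/196) = 106/140 = 53/70

53/70


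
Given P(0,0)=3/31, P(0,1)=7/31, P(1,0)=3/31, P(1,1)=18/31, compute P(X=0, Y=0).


Read from table: P(X=0, Y=0) = 3/31

3/31


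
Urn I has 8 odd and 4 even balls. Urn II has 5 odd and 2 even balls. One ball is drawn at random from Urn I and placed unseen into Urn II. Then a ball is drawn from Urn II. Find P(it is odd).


P(transfer odd) = 8/12 = 2/3; P(transfer even) = 1/3
If odd transferred: Urn II has 6 odd of 8, so P(odd|odd moved) = 3/4
If even transferred: Urn II has 5 odd of 8, so P(odd|even moved) = 5/8
By total probability: P(odd) = 2/3*3/4 + 1/3*5/8 = 17/24

17/24


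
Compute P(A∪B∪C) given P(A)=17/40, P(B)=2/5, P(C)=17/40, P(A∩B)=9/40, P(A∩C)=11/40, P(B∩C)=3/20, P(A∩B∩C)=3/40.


P(A∪B∪C) = P(A)+P(B)+P(C) - P(AB)-P(AC)-P(BC) + P(ABC)
= 17/40+2/5+17/40 - 9/40-11/40-3/20 + 3/40
= 27/40

27/40


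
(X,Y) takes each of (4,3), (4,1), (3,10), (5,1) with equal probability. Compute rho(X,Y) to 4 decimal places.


Cov(X,Y) = -2.2500, Var(X) = 0.5000, Var(Y) = 13.6875
rho = Cov/(sqrt(VarX)*sqrt(VarY)) = -0.8601

-0.8601


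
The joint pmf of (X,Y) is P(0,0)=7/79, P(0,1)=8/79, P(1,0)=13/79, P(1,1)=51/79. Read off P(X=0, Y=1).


Read from table: P(X=0, Y=1) = 8/79

8/79


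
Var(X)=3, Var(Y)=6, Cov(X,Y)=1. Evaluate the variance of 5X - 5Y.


Var(5X - 5Y) = 5^2*Var(X) + (-5)^2*Var(Y) + 2*5*(-5)*Cov(X,Y)
= 25*3 + 25*6 - 50*1
= 75 + 150 - 50 = 175

175


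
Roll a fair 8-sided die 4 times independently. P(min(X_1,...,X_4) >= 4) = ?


P(min >= 4) = P(all X_i >= 4) = (P(X_1 >= 4))^4
= (5/8)^4 = 625/4096

625/4096


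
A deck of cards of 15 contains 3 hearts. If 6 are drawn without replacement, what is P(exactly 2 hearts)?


P(X=2) = C(3,2)*C(12,4) / C(15,6)
= 3*495 / 5005
= 1485/5005 = 27/91

27/91


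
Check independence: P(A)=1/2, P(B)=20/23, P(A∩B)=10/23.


P(A)*P(B) = 1/2*20/23 = 10/23
P(A∩B) = 10/23, which equals P(A)P(B), so independent

Yes, A and B are independent


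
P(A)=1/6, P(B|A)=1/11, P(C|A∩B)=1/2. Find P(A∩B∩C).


P(A∩B∩C) = P(A) * P(B|A) * P(C|A∩B)
= 1/6 * 1/11 * 1/2
= 1/66 * 1/2 = 1/132

1/132


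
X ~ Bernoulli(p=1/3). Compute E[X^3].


For Bernoulli: X in {0,1}
E[X^3] = 0^3*(1-1/3) + 1^3*1/3 = 1/3

1/3


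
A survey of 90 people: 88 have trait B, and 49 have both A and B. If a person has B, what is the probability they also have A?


P(A|B) = P(A∩B)/P(B) = (49/90)/(88/90) = 49/88

49/88


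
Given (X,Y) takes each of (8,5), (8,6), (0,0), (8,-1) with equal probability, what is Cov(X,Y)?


E[X]=6, E[Y]=5/2, E[XY]=20
Cov(X,Y) = E[XY] - E[X]E[Y] = 20 - 6*5/2 = 5

5


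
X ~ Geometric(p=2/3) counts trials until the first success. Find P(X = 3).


P(X=3) = (1-p)^2 * p = (1/3)^2 * 2/3
= 1/9 * 2/3 = 2/27

2/27


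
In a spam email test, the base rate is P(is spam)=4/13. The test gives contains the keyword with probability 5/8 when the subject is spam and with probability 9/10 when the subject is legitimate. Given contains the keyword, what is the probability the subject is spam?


P(A) = P(A|B)P(B) + P(A|B')P(B') = 5/8*4/13 + 9/10*9/13 = 53/65
P(B|A) = P(A|B)P(B)/P(A) = (5/26)/(53/65) = 25/106

25/106


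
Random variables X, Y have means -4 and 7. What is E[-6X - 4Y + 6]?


E[-6X - 4Y + 6] = -6*E[X] - 4*E[Y] + 6
= (-6)*(-4) + (-4)*(7) + (6)
= 24 - 28 + 6 = 2

2


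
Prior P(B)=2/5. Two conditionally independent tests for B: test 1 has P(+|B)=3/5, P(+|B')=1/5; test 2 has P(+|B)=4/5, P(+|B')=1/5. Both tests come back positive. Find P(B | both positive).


After test 1: P(+) = 3/5*2/5 + 1/5*3/5 = 9/25
P(B|+) = (6/25)/(9/25) = 2/3
After test 2 (use post1 as new prior): P(+) = 4/5*2/3 + 1/5*1/3 = 3/5
P(B|+,+) = (8/15)/(3/5) = 8/9

8/9


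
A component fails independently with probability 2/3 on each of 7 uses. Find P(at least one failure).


P(at least one) = 1 - P(none)
P(none) = (1 - 2/3)^7 = (1/3)^7 = 1/2187
P(at least one) = 1 - 1/2187 = 2186/2187

2186/2187


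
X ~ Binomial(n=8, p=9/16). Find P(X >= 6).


P(X>=6) = P(X=6) + P(X=7) + P(X=8)
= 182284263/1073741824 + 33480783/536870912 + 43046721/4294967296
= 1040030037/4294967296

1040030037/4294967296


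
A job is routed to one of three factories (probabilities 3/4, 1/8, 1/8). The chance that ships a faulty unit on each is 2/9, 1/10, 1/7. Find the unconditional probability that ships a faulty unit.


P(A) = P(A|B1)P(B1) + P(A|B2)P(B2) + P(A|B3)P(B3)
= 2/9*3/4 + 1/10*1/8 + 1/7*1/8
= 1/6 + 1/80 + 1/56 = 331/1680

331/1680


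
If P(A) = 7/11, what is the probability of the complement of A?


P(A') = 1 - P(A) = 1 - 7/11 = 4/11

4/11


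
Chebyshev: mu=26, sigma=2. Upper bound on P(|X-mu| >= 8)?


k = 8/2 = 4
Chebyshev: P(|X-mu| >= k*sigma) <= 1/k^2 = 1/4^2 = 1/16

1/16


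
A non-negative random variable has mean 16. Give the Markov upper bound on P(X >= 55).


Markov: P(X >= a) <= E[X]/a
P(X >= 55) <= 16/55

16/55


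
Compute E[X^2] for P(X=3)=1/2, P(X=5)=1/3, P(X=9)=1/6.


E[X^2] = sum(g(x)*P(x))
= 9*1/2 + 25*1/3 + 81*1/6
= 79/3

79/3


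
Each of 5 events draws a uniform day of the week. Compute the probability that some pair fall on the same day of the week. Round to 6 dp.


P(all different) = prod((7-i)/7 for i=0..4) = 0.149938
P(at least one match) = 1 - 0.149938 = 0.850062

0.850062


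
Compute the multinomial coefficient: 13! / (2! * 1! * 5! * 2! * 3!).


13! = 6227020800
Denominator: 2!=2 * 1!=1 * 5!=120 * 2!=2 * 3!=6
Coefficient = 6227020800 / 2880 = 2162160

2162160


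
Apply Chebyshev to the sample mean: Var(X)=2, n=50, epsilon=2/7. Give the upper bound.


Var(Xbar) = Var(X)/n = 2/50
Chebyshev: P(|Xbar-mu| >= 2/7) <= Var(Xbar)/(2/7)^2 = (1/25)/(4/49) = 49/100

49/100


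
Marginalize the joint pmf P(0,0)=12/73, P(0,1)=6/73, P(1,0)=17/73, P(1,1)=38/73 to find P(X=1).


P(X=1) = P(1,0)+P(1,1) = 17/73 + 38/73 = 55/73

55/73


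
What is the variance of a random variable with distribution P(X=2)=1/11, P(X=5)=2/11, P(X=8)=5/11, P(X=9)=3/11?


E[X] = 79/11, E[X^2] = 617/11
Var(X) = E[X^2] - (E[X])^2 = 617/11 - (79/11)^2 = 546/121

546/121


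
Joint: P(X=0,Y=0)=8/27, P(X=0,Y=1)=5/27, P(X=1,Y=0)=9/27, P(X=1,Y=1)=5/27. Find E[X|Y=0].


P(Y=0) = 17/27
E[X|Y=0] = (0*8 + 1*9)/17 = 9/17

9/17


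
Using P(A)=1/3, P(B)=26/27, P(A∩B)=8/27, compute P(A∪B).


P(A∪B) = P(A) + P(B) - P(A∩B)
= 1/3 + 26/27 - 8/27 = 1

1


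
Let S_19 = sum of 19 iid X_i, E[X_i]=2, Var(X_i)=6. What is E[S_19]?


E[S_n] = n*E[X_1] = 19*2 = 38

38


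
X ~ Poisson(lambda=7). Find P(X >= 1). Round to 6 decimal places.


P(X>=1) = 1 - P(X<=0) = 1 - (e^(-7)*7^0/0!)
≈ 1 - 0.0009118820 = 0.9990881180
≈ 0.999088

0.999088


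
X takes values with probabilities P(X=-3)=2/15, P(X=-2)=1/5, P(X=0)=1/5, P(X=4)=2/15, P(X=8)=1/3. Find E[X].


E[X] = sum(x * P(x))
= -3*2/15 - 2*1/5 + 0*1/5 + 4*2/15 + 8*1/3
= 12/5

12/5


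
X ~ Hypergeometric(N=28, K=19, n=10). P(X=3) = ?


P(X=3) = C(19,3)*C(9,7) / C(28,10)
= 969*36 / 13123110
= 34884/13123110 = 306/115115

306/115115


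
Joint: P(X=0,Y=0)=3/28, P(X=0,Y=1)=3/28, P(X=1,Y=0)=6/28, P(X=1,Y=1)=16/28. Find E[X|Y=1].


P(Y=1) = 19/28
E[X|Y=1] = (0*3 + 1*16)/19 = 16/19

16/19


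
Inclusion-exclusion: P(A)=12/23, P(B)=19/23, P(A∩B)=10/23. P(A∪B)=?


P(A∪B) = P(A) + P(B) - P(A∩B)
= 12/23 + 19/23 - 10/23 = 21/23

21/23


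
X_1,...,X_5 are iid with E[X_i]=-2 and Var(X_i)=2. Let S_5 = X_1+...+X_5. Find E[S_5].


E[S_n] = n*E[X_1] = 5*-2 = -10

-10


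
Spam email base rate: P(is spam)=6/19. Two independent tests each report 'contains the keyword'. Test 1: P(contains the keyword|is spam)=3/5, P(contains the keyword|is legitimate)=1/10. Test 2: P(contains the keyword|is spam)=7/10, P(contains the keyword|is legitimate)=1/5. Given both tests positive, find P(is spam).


After test 1: P(+) = 3/5*6/19 + 1/10*13/19 = 49/190
P(B|+) = (18/95)/(49/190) = 36/49
After test 2 (use post1 as new prior): P(+) = 7/10*36/49 + 1/5*13/49 = 139/245
P(B|+,+) = (18/35)/(139/245) = 126/139

126/139


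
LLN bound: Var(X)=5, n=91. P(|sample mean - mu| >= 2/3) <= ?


Var(Xbar) = Var(X)/n = 5/91
Chebyshev: P(|Xbar-mu| >= 2/3) <= Var(Xbar)/(2/3)^2 = (5/91)/(4/9) = 45/364

45/364


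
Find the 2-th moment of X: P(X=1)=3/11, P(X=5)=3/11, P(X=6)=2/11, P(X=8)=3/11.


E[X^2] = sum(x^2 * P(x))
= 1*3/11 + 25*3/11 + 36*2/11 + 64*3/11
= 342/11

342/11


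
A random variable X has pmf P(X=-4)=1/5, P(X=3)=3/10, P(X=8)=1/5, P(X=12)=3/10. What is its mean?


E[X] = sum(x * P(x))
= -4*1/5 + 3*3/10 + 8*1/5 + 12*3/10
= 53/10

53/10


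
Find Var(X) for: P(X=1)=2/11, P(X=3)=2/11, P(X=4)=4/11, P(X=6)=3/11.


E[X] = 42/11, E[X^2] = 192/11
Var(X) = E[X^2] - (E[X])^2 = 192/11 - (42/11)^2 = 348/121

348/121


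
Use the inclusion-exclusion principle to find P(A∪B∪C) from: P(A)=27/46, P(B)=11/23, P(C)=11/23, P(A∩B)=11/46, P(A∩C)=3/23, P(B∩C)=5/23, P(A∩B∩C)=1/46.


P(A∪B∪C) = P(A)+P(B)+P(C) - P(AB)-P(AC)-P(BC) + P(ABC)
= 27/46+11/23+11/23 - 11/46-3/23-5/23 + 1/46
= 45/46

45/46


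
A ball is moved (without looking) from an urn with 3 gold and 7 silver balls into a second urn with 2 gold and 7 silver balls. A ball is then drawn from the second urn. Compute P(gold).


P(transfer gold) = 3/10; P(transfer silver) = 7/10
If gold transferred: Urn II has 3 gold of 10, so P(gold|gold moved) = 3/10
If silver transferred: Urn II has 2 gold of 10, so P(gold|silver moved) = 1/5
By total probability: P(gold) = 3/10*3/10 + 7/10*1/5 = 23/100

23/100


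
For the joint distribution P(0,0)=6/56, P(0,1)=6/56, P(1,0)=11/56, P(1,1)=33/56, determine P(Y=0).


P(Y=0) = P(0,0)+P(1,0) = 6/56 + 11/56 = 17/56

17/56


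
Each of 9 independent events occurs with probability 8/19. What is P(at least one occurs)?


P(at least one) = 1 - P(none)
P(none) = (1 - 8/19)^9 = (11/19)^9 = 2357947691/322687697779
P(at least one) = 1 - 2357947691/322687697779 = 320329750088/322687697779

320329750088/322687697779


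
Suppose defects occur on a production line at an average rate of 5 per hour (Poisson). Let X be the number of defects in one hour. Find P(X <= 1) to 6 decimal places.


P(X<=1) = e^(-5)*5^0/0! + e^(-5)*5^1/1!
≈ 0.0067379470 + 0.0336897350
= 0.0404276820
≈ 0.040428

0.040428


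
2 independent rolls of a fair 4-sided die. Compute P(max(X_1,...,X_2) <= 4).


P(max <= 4) = P(all X_i <= 4) = (P(X_1 <= 4))^2
= (4/4)^2 = 1^2 = 1

1


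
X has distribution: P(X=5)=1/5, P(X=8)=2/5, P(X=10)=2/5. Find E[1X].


E[1X] = sum(g(x)*P(x))
= 5*1/5 + 8*2/5 + 10*2/5
= 41/5

41/5


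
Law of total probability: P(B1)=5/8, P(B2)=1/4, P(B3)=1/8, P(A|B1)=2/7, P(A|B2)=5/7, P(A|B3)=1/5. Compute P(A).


P(A) = P(A|B1)P(B1) + P(A|B2)P(B2) + P(A|B3)P(B3)
= 2/7*5/8 + 5/7*1/4 + 1/5*1/8
= 5/28 + 5/28 + 1/40 = 107/280

107/280


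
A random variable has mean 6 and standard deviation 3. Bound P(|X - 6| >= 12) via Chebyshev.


k = 12/3 = 4
Chebyshev: P(|X-mu| >= k*sigma) <= 1/k^2 = 1/4^2 = 1/16

1/16


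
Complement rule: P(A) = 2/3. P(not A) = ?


P(A') = 1 - P(A) = 1 - 2/3 = 1/3

1/3


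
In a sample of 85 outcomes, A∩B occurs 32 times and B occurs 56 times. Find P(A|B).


P(A|B) = P(A∩B)/P(B) = (32/85)/(56/85) = 32/56 = 4/7

4/7


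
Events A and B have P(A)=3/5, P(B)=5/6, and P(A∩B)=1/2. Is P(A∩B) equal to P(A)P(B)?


P(A)*P(B) = 3/5*5/6 = 1/2
P(A∩B) = 1/2, which equals P(A)P(B), so independent

Yes, A and B are independent


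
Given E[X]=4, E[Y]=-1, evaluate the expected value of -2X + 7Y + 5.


E[-2X + 7Y + 5] = -2*E[X] + 7*E[Y] + 5
= (-2)*(4) + (7)*(-1) + (5)
= -8 - 7 + 5 = -10

-10


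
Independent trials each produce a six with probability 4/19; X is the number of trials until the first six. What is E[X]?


For geometric (trials until first success), E[X] = 1/p = 1/(4/19) = 19/4

19/4


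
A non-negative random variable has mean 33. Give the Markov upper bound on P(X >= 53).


Markov: P(X >= a) <= E[X]/a
P(X >= 53) <= 33/53

33/53


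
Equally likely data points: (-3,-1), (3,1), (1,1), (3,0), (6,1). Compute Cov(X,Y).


E[X]=2, E[Y]=2/5, E[XY]=13/5
Cov(X,Y) = E[XY] - E[X]E[Y] = 13/5 - 2*2/5 = 9/5

9/5


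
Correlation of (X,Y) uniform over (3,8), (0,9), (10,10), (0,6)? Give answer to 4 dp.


Cov(X,Y) = 4.1875, Var(X) = 16.6875, Var(Y) = 2.1875
rho = Cov/(sqrt(VarX)*sqrt(VarY)) = 0.6931

0.6931


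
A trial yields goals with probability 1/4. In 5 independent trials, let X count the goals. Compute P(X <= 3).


P(X<=3) = P(X=0) + P(X=1) + P(X=2) + P(X=3)
= 243/1024 + 405/1024 + 135/512 + 45/512
= 63/64

63/64


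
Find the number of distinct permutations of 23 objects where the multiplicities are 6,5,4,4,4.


23! = 25852016738884976640000
Denominator: 6!=720 * 5!=120 * 4!=24 * 4!=24 * 4!=24
Coefficient = 25852016738884976640000 / 1194393600 = 21644470247400

21644470247400


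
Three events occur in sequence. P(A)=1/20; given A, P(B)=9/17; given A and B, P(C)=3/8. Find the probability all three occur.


P(A∩B∩C) = P(A) * P(B|A) * P(C|A∩B)
= 1/20 * 9/17 * 3/8
= 9/340 * 3/8 = 27/2720

27/2720


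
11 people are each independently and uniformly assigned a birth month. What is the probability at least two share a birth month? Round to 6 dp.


P(all different) = prod((12-i)/12 for i=0..10) = 0.000645
P(at least one match) = 1 - 0.000645 = 0.999355

0.999355


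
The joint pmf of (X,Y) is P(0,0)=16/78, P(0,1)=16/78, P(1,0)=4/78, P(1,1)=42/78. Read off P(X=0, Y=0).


Read from table: P(X=0, Y=0) = 16/78 = 8/39

8/39


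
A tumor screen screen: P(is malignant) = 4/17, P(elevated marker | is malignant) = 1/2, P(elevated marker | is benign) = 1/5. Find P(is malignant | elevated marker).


P(A) = P(A|B)P(B) + P(A|B')P(B') = 1/2*4/17 + 1/5*13/17 = 23/85
P(B|A) = P(A|B)P(B)/P(A) = (2/17)/(23/85) = 10/23

10/23


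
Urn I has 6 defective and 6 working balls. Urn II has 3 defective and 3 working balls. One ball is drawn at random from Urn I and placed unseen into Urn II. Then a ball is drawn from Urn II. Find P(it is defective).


P(transfer defective) = 6/12 = 1/2; P(transfer working) = 1/2
If defective transferred: Urn II has 4 defective of 7, so P(defective|defective moved) = 4/7
If working transferred: Urn II has 3 defective of 7, so P(defective|working moved) = 3/7
By total probability: P(defective) = 1/2*4/7 + 1/2*3/7 = 1/2

1/2


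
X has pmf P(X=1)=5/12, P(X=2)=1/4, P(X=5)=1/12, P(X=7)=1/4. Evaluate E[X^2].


E[X^2] = sum(x^2 * P(x))
= 1*5/12 + 4*1/4 + 25*1/12 + 49*1/4
= 63/4

63/4


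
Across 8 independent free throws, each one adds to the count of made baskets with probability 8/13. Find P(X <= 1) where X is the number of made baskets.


P(X<=1) = P(X=0) + P(X=1)
= 390625/815730721 + 5000000/815730721
= 5390625/815730721

5390625/815730721


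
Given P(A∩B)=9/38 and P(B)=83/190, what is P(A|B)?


P(A|B) = P(A∩B)/P(B) = (45/190)/(83/190) = 45/83

45/83


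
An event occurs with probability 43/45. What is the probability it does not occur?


P(A') = 1 - P(A) = 1 - 43/45 = 2/45

2/45


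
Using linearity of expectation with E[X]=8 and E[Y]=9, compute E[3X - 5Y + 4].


E[3X - 5Y + 4] = 3*E[X] - 5*E[Y] + 4
= (3)*(8) + (-5)*(9) + (4)
= 24 - 45 + 4 = -17

-17


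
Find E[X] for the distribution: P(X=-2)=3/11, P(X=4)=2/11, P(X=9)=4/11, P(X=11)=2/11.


E[X] = sum(x * P(x))
= -2*3/11 + 4*2/11 + 9*4/11 + 11*2/11
= 60/11

60/11


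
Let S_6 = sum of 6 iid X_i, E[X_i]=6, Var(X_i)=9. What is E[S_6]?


E[S_n] = n*E[X_1] = 6*6 = 36

36


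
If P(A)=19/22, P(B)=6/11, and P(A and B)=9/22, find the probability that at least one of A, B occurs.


P(A∪B) = P(A) + P(B) - P(A∩B)
= 19/22 + 6/11 - 9/22 = 1

1


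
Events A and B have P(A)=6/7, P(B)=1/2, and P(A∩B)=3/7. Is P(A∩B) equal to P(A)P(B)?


P(A)*P(B) = 6/7*1/2 = 3/7
P(A∩B) = 3/7, which equals P(A)P(B), so independent

Yes, A and B are independent


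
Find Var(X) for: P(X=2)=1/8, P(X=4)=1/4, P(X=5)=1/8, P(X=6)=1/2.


E[X] = 39/8, E[X^2] = 205/8
Var(X) = E[X^2] - (E[X])^2 = 205/8 - (39/8)^2 = 119/64

119/64


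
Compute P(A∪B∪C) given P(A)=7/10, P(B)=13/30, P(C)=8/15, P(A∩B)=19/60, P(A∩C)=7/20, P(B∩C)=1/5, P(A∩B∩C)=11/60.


P(A∪B∪C) = P(A)+P(B)+P(C) - P(AB)-P(AC)-P(BC) + P(ABC)
= 7/10+13/30+8/15 - 19/60-7/20-1/5 + 11/60
= 59/60

59/60


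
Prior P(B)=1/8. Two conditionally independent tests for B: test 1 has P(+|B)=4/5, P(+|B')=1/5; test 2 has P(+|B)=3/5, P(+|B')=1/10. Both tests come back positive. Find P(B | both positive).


After test 1: P(+) = 4/5*1/8 + 1/5*7/8 = 11/40
P(B|+) = (1/10)/(11/40) = 4/11
After test 2 (use post1 as new prior): P(+) = 3/5*4/11 + 1/10*7/11 = 31/110
P(B|+,+) = (12/55)/(31/110) = 24/31

24/31


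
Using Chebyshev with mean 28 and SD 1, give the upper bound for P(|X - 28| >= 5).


k = 5/1 = 5
Chebyshev: P(|X-mu| >= k*sigma) <= 1/k^2 = 1/5^2 = 1/25

1/25


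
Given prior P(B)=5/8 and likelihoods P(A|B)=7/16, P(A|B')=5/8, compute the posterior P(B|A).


P(A) = P(A|B)P(B) + P(A|B')P(B') = 7/16*5/8 + 5/8*3/8 = 65/128
P(B|A) = P(A|B)P(B)/P(A) = (35/128)/(65/128) = 7/13

7/13


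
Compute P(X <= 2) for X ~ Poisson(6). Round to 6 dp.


P(X<=2) = e^(-6)*6^0/0! + e^(-6)*6^1/1! + e^(-6)*6^2/2!
≈ 0.0024787522 + 0.0148725131 + 0.0446175392
= 0.0619688045
≈ 0.061969

0.061969


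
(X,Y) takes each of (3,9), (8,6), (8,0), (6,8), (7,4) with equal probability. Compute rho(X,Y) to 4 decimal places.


Cov(X,Y) = -4.3600, Var(X) = 3.4400, Var(Y) = 10.2400
rho = Cov/(sqrt(VarX)*sqrt(VarY)) = -0.7346

-0.7346


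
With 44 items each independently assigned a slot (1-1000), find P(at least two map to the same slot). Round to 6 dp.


P(all different) = prod((1000-i)/1000 for i=0..43) = 0.382884
P(at least one match) = 1 - 0.382884 = 0.617116

0.617116


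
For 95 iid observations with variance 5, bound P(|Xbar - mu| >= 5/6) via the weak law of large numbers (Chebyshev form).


Var(Xbar) = Var(X)/n = 5/95
Chebyshev: P(|Xbar-mu| >= 5/6) <= Var(Xbar)/(5/6)^2 = (1/19)/(25/36) = 36/475

36/475


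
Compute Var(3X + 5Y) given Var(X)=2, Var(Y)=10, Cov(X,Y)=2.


Var(3X + 5Y) = 3^2*Var(X) + 5^2*Var(Y) + 2*3*5*Cov(X,Y)
= 9*2 + 25*10 + 30*2
= 18 + 250 + 60 = 328

328


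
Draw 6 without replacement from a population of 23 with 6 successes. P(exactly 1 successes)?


P(X=1) = C(6,1)*C(17,5) / C(23,6)
= 6*6188 / 100947
= 37128/100947 = 1768/4807

1768/4807


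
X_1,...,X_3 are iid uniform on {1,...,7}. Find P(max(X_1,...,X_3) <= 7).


P(max <= 7) = P(all X_i <= 7) = (P(X_1 <= 7))^3
= (7/7)^3 = 1^3 = 1

1


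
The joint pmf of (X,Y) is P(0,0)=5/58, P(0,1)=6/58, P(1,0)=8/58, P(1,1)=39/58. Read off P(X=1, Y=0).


Read from table: P(X=1, Y=0) = 8/58 = 4/29

4/29


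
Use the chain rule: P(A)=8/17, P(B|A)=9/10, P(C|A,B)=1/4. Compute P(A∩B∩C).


P(A∩B∩C) = P(A) * P(B|A) * P(C|A∩B)
= 8/17 * 9/10 * 1/4
= 36/85 * 1/4 = 9/85

9/85


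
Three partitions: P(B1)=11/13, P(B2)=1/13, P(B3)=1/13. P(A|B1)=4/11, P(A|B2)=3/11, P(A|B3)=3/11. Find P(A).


P(A) = P(A|B1)P(B1) + P(A|B2)P(B2) + P(A|B3)P(B3)
= 4/11*11/13 + 3/11*1/13 + 3/11*1/13
= 4/13 + 3/143 + 3/143 = 50/143

50/143


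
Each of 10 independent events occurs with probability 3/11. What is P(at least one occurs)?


P(at least one) = 1 - P(none)
P(none) = (1 - 3/11)^10 = (8/11)^10 = 1073741824/25937424601
P(at least one) = 1 - 1073741824/25937424601 = 24863682777/25937424601

24863682777/25937424601


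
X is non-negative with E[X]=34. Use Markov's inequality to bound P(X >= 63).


Markov: P(X >= a) <= E[X]/a
P(X >= 63) <= 34/63

34/63


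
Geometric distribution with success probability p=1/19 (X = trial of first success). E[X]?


For geometric (trials until first success), E[X] = 1/p = 1/(1/19) = 19

19


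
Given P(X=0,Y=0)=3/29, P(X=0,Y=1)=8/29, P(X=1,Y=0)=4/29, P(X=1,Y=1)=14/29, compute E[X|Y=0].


P(Y=0) = 7/29
E[X|Y=0] = (0*3 + 1*4)/7 = 4/7

4/7


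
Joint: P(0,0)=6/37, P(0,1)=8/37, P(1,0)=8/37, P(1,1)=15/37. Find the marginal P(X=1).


P(X=1) = P(1,0)+P(1,1) = 8/37 + 15/37 = 23/37

23/37


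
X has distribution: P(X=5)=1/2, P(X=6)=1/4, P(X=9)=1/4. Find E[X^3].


E[X^3] = sum(g(x)*P(x))
= 125*1/2 + 216*1/4 + 729*1/4
= 1195/4

1195/4


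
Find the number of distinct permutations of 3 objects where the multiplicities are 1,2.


3! = 6
Denominator: 1!=1 * 2!=2
Coefficient = 6 / 2 = 3

3


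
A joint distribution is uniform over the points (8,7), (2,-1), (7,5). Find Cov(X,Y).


E[X]=17/3, E[Y]=11/3, E[XY]=89/3
Cov(X,Y) = E[XY] - E[X]E[Y] = 89/3 - 17/3*11/3 = 80/9

80/9


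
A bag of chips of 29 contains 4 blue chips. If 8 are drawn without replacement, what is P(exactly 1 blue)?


P(X=1) = C(4,1)*C(25,7) / C(29,8)
= 4*480700 / 4292145
= 1922800/4292145 = 1520/3393

1520/3393


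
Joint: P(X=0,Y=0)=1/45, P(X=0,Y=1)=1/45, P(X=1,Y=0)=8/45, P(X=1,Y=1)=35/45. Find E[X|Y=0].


P(Y=0) = 9/45
E[X|Y=0] = (0*1 + 1*8)/9 = 8/9

8/9


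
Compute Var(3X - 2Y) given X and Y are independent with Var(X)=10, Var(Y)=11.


Independence => Cov(X,Y)=0
Var(3X - 2Y) = 3^2*Var(X) + (-2)^2*Var(Y)
= 9*10 + 4*11 = 134

134


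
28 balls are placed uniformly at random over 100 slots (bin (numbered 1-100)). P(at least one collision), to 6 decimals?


P(all different) = prod((100-i)/100 for i=0..27) = 0.015241
P(at least one match) = 1 - 0.015241 = 0.984759

0.984759


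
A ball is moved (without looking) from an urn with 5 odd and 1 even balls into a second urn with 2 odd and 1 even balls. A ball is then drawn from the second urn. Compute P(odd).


P(transfer odd) = 5/6; P(transfer even) = 1/6
If odd transferred: Urn II has 3 odd of 4, so P(odd|odd moved) = 3/4
If even transferred: Urn II has 2 odd of 4, so P(odd|even moved) = 1/2
By total probability: P(odd) = 5/6*3/4 + 1/6*1/2 = 17/24

17/24


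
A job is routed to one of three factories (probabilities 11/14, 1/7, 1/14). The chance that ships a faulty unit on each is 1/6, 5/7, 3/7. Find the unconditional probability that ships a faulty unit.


P(A) = P(A|B1)P(B1) + P(A|B2)P(B2) + P(A|B3)P(B3)
= 1/6*11/14 + 5/7*1/7 + 3/7*1/14
= 11/84 + 5/49 + 3/98 = 155/588

155/588


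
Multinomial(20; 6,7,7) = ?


20! = 2432902008176640000
Denominator: 6!=720 * 7!=5040 * 7!=5040
Coefficient = 2432902008176640000 / 18289152000 = 133024320

133024320


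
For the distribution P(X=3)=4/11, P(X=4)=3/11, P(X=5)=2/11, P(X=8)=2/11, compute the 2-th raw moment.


E[X^2] = sum(x^2 * P(x))
= 9*4/11 + 16*3/11 + 25*2/11 + 64*2/11
= 262/11

262/11


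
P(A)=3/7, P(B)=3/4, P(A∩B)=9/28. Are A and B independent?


P(A)*P(B) = 3/7*3/4 = 9/28
P(A∩B) = 9/28, which equals P(A)P(B), so independent

Yes, A and B are independent


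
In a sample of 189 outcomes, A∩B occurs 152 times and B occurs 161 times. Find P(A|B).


P(A|B) = P(A∩B)/P(B) = (152/189)/(161/189) = 152/161

152/161


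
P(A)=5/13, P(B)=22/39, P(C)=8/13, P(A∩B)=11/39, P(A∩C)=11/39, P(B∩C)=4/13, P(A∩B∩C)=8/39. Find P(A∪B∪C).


P(A∪B∪C) = P(A)+P(B)+P(C) - P(AB)-P(AC)-P(BC) + P(ABC)
= 5/13+22/39+8/13 - 11/39-11/39-4/13 + 8/39
= 35/39

35/39


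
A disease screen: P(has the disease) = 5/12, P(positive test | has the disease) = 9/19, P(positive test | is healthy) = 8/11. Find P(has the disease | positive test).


P(A) = P(A|B)P(B) + P(A|B')P(B') = 9/19*5/12 + 8/11*7/12 = 1559/2508
P(B|A) = P(A|B)P(B)/P(A) = (15/76)/(1559/2508) = 495/1559

495/1559


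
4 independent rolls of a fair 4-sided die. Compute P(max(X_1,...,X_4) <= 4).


P(max <= 4) = P(all X_i <= 4) = (P(X_1 <= 4))^4
= (4/4)^4 = 1^4 = 1

1


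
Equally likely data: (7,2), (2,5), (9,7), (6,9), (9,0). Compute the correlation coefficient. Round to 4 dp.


Cov(X,Y) = -2.1600, Var(X) = 6.6400, Var(Y) = 10.6400
rho = Cov/(sqrt(VarX)*sqrt(VarY)) = -0.2570

-0.2570


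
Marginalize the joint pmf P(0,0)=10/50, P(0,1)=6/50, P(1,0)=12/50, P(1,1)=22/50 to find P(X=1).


P(X=1) = P(1,0)+P(1,1) = 12/50 + 22/50 = 34/50 = 17/25

17/25


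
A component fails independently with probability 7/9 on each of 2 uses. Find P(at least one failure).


P(at least one) = 1 - P(none)
P(none) = (1 - 7/9)^2 = (2/9)^2 = 4/81
P(at least one) = 1 - 4/81 = 77/81

77/81


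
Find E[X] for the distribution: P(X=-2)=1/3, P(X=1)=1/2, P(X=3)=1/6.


E[X] = sum(x * P(x))
= -2*1/3 + 1*1/2 + 3*1/6
= 1/3

1/3


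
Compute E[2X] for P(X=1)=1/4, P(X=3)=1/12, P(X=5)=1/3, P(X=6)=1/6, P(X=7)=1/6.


E[2X] = sum(g(x)*P(x))
= 2*1/4 + 6*1/12 + 10*1/3 + 12*1/6 + 14*1/6
= 26/3

26/3


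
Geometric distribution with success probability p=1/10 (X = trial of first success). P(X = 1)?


P(X=1) = (1-p)^0 * p = (9/10)^0 * 1/10
= 1 * 1/10 = 1/10

1/10


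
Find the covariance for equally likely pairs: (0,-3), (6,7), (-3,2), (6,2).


E[X]=9/4, E[Y]=2, E[XY]=12
Cov(X,Y) = E[XY] - E[X]E[Y] = 12 - 9/4*2 = 15/2

15/2


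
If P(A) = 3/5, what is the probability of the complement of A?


P(A') = 1 - P(A) = 1 - 3/5 = 2/5

2/5


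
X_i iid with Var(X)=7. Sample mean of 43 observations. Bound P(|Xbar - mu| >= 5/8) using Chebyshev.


Var(Xbar) = Var(X)/n = 7/43
Chebyshev: P(|Xbar-mu| >= 5/8) <= Var(Xbar)/(5/8)^2 = (7/43)/(25/64) = 448/1075

448/1075


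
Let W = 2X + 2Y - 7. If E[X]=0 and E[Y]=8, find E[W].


E[2X + 2Y - 7] = 2*E[X] + 2*E[Y] - 7
= (2)*(0) + (2)*(8) + (-7)
= 0 + 16 - 7 = 9

9


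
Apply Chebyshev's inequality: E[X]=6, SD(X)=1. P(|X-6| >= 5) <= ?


k = 5/1 = 5
Chebyshev: P(|X-mu| >= k*sigma) <= 1/k^2 = 1/5^2 = 1/25

1/25


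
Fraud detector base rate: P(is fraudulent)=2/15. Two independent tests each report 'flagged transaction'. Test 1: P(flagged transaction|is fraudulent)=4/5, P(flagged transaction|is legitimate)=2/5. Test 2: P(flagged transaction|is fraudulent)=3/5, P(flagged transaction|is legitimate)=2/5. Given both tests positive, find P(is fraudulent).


After test 1: P(+) = 4/5*2/15 + 2/5*13/15 = 34/75
P(B|+) = (8/75)/(34/75) = 4/17
After test 2 (use post1 as new prior): P(+) = 3/5*4/17 + 2/5*13/17 = 38/85
P(B|+,+) = (12/85)/(38/85) = 6/19

6/19


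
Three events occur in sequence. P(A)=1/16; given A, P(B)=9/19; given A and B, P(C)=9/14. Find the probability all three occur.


P(A∩B∩C) = P(A) * P(B|A) * P(C|A∩B)
= 1/16 * 9/19 * 9/14
= 9/304 * 9/14 = 81/4256

81/4256


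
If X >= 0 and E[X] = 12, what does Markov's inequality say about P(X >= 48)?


Markov: P(X >= a) <= E[X]/a
P(X >= 48) <= 12/48 = 1/4

1/4


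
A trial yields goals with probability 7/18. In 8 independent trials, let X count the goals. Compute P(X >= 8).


P(X>=8) = P(X=8)
= 5764801/11019960576
= 5764801/11019960576

5764801/11019960576


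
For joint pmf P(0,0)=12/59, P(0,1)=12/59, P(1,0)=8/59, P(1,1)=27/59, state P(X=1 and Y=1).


Read from table: P(X=1, Y=1) = 27/59

27/59


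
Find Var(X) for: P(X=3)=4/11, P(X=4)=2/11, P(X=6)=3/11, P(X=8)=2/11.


E[X] = 54/11, E[X^2] = 304/11
Var(X) = E[X^2] - (E[X])^2 = 304/11 - (54/11)^2 = 428/121

428/121


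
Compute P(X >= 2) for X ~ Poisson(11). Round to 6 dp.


P(X>=2) = 1 - P(X<=1) = 1 - (e^(-11)*11^0/0! + e^(-11)*11^1/1!)
≈ 1 - (0.0000167017 + 0.0001837187)
= 1 - 0.0002004204 = 0.9997995796
≈ 0.999800

0.999800


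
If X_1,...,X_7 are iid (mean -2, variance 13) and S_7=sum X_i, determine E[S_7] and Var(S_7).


E[S_n] = n*mu = 7*-2 = -14
Var(S_n) = n*sigma^2 = 7*13 = 91

E[S_7]=-14, Var(S_7)=91


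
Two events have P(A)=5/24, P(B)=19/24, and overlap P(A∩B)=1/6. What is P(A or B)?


P(A∪B) = P(A) + P(B) - P(A∩B)
= 5/24 + 19/24 - 1/6 = 5/6

5/6


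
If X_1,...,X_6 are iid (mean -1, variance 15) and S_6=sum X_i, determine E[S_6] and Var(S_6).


E[S_n] = n*mu = 6*-1 = -6
Var(S_n) = n*sigma^2 = 6*15 = 90

E[S_6]=-6, Var(S_6)=90


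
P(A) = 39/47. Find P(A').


P(A') = 1 - P(A) = 1 - 39/47 = 8/47

8/47


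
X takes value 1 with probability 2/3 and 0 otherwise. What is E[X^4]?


For Bernoulli: X in {0,1}
E[X^4] = 0^4*(1-2/3) + 1^4*2/3 = 2/3

2/3


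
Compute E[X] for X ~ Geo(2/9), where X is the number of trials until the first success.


For geometric (trials until first success), E[X] = 1/p = 1/(2/9) = 9/2

9/2


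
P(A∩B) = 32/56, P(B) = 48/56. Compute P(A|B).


P(A|B) = P(A∩B)/P(B) = (32/56)/(48/56) = 32/48 = 2/3

2/3


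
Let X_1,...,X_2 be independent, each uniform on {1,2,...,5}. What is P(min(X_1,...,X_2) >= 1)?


P(min >= 1) = P(all X_i >= 1) = (P(X_1 >= 1))^2
= (5/5)^2 = 1^2 = 1

1


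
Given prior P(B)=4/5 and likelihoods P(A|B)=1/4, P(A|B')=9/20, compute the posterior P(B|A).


P(A) = P(A|B)P(B) + P(A|B')P(B') = 1/4*4/5 + 9/20*1/5 = 29/100
P(B|A) = P(A|B)P(B)/P(A) = (1/5)/(29/100) = 20/29

20/29


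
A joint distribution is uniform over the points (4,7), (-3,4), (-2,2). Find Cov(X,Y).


E[X]=-1/3, E[Y]=13/3, E[XY]=4
Cov(X,Y) = E[XY] - E[X]E[Y] = 4 + 1/3*13/3 = 49/9

49/9


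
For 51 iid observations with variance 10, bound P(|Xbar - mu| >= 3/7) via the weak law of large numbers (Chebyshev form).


Var(Xbar) = Var(X)/n = 10/51
Chebyshev: P(|Xbar-mu| >= 3/7) <= Var(Xbar)/(3/7)^2 = (10/51)/(9/49) = 490/459
Bound exceeds 1, so trivial bound: 1

1


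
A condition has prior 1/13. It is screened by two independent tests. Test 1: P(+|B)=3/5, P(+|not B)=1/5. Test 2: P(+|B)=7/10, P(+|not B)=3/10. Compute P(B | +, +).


After test 1: P(+) = 3/5*1/13 + 1/5*12/13 = 3/13
P(B|+) = (3/65)/(3/13) = 1/5
After test 2 (use post1 as new prior): P(+) = 7/10*1/5 + 3/10*4/5 = 19/50
P(B|+,+) = (7/50)/(19/50) = 7/19

7/19


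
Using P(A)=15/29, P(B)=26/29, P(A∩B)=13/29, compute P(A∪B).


P(A∪B) = P(A) + P(B) - P(A∩B)
= 15/29 + 26/29 - 13/29 = 28/29

28/29


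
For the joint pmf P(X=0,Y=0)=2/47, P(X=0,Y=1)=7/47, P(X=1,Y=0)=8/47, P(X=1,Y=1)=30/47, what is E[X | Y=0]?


P(Y=0) = 10/47
E[X|Y=0] = (0*2 + 1*8)/10 = 8/10 = 4/5

4/5


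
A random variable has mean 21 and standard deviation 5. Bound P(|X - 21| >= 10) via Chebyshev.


k = 10/5 = 2
Chebyshev: P(|X-mu| >= k*sigma) <= 1/k^2 = 1/2^2 = 1/4

1/4


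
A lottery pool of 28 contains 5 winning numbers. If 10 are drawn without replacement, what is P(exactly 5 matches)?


P(X=5) = C(5,5)*C(23,5) / C(28,10)
= 1*33649 / 13123110
= 33649/13123110 = 1/390

1/390


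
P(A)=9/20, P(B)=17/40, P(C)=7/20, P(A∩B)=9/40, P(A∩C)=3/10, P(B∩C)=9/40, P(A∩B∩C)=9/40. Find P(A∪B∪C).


P(A∪B∪C) = P(A)+P(B)+P(C) - P(AB)-P(AC)-P(BC) + P(ABC)
= 9/20+17/40+7/20 - 9/40-3/10-9/40 + 9/40
= 7/10

7/10


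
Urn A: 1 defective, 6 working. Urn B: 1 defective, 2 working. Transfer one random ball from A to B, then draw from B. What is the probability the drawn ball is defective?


P(transfer defective) = 1/7; P(transfer working) = 6/7
If defective transferred: Urn II has 2 defective of 4, so P(defective|defective moved) = 1/2
If working transferred: Urn II has 1 defective of 4, so P(defective|working moved) = 1/4
By total probability: P(defective) = 1/7*1/2 + 6/7*1/4 = 2/7

2/7


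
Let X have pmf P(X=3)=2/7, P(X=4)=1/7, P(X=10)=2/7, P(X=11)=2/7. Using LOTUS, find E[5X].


E[5X] = sum(g(x)*P(x))
= 15*2/7 + 20*1/7 + 50*2/7 + 55*2/7
= 260/7

260/7


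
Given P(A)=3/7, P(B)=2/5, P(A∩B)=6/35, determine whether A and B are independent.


P(A)*P(B) = 3/7*2/5 = 6/35
P(A∩B) = 6/35, which equals P(A)P(B), so independent

Yes, A and B are independent


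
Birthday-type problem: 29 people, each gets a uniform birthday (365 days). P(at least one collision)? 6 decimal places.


P(all different) = prod((365-i)/365 for i=0..28) = 0.319031
P(at least one match) = 1 - 0.319031 = 0.680969

0.680969


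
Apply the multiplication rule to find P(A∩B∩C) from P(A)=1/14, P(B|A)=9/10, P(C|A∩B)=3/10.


P(A∩B∩C) = P(A) * P(B|A) * P(C|A∩B)
= 1/14 * 9/10 * 3/10
= 9/140 * 3/10 = 27/1400

27/1400


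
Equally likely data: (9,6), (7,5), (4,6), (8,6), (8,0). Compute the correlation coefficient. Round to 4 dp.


Cov(X,Y) = -0.9200, Var(X) = 2.9600, Var(Y) = 5.4400
rho = Cov/(sqrt(VarX)*sqrt(VarY)) = -0.2293

-0.2293


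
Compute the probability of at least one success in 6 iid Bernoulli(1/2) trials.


P(at least one) = 1 - P(none)
P(none) = (1 - 1/2)^6 = (1/2)^6 = 1/64
P(at least one) = 1 - 1/64 = 63/64

63/64


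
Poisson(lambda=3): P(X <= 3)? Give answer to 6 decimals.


P(X<=3) = e^(-3)*3^0/0! + e^(-3)*3^1/1! + e^(-3)*3^2/2! + e^(-3)*3^3/3!
≈ 0.0497870684 + 0.1493612051 + 0.2240418077 + 0.2240418077
= 0.6472318889
≈ 0.647232

0.647232


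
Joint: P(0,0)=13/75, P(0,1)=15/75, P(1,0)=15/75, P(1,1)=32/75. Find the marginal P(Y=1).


P(Y=1) = P(0,1)+P(1,1) = 15/75 + 32/75 = 47/75

47/75
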